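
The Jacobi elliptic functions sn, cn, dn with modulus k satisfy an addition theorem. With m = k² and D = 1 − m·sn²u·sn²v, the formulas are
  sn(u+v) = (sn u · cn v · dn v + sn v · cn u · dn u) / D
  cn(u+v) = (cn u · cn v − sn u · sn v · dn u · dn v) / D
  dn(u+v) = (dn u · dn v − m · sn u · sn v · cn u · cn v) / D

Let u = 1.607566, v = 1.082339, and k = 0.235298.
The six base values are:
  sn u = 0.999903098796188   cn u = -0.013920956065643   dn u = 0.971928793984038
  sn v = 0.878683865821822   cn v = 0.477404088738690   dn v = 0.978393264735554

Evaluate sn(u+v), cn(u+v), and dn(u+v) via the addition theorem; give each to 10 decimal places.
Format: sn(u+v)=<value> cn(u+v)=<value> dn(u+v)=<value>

sn(u+v)=0.4754759866 cn(u+v)=-0.8797287003 dn(u+v)=0.9937218878

m = k² = 0.055365148804
D = 1 − m·sn²u·sn²v = 0.9572616644762932
sn(u+v) = (sn u·cn v·dn v + sn v·cn u·dn u)/D = 0.4551549343526618/0.9572616644762932 = 0.4754759866015024
cn(u+v) = (cn u·cn v − sn u·sn v·dn u·dn v)/D = -0.8421305599551339/0.9572616644762932 = -0.8797287003192109
dn(u+v) = (dn u·dn v − m·sn u·sn v·cn u·cn v)/D = 0.9512518683655649/0.9572616644762932 = 0.9937218878246669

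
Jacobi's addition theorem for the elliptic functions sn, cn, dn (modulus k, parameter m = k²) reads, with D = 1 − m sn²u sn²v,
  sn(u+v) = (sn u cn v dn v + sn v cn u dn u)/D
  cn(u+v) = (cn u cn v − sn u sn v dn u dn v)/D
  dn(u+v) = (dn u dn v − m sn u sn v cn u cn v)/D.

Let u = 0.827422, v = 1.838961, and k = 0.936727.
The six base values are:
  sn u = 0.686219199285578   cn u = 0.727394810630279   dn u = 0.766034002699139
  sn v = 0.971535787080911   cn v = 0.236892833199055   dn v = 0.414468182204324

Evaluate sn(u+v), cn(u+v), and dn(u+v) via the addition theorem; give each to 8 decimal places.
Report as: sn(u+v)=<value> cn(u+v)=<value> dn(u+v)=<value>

m = k² = 0.877457472529
D = 1 − m·sn²u·sn²v = 0.6099956853089987
sn(u+v) = (sn u·cn v·dn v + sn v·cn u·dn u)/D = 0.608724755967909/0.6099956853089987 = 0.9979164945397181
cn(u+v) = (cn u·cn v − sn u·sn v·dn u·dn v)/D = -0.03935616301679585/0.6099956853089987 = -0.06451875638572696
dn(u+v) = (dn u·dn v − m·sn u·sn v·cn u·cn v)/D = 0.2166945544749218/0.6099956853089987 = 0.3552394872517061

sn(u+v)=0.99791649 cn(u+v)=-0.06451876 dn(u+v)=0.35523949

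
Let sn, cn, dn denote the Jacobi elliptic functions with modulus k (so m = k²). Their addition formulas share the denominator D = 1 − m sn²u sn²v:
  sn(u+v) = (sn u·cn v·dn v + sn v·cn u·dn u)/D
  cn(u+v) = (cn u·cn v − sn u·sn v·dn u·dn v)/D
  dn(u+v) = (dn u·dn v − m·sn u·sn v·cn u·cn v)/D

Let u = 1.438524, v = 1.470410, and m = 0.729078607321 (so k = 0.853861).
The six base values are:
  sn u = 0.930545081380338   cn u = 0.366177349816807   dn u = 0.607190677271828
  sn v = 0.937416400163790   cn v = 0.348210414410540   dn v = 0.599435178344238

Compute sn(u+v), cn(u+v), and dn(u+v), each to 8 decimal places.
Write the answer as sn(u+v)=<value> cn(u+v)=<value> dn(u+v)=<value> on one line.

m = k² = 0.729078607321
D = 1 − m·sn²u·sn²v = 0.445228316743324
sn(u+v) = (sn u·cn v·dn v + sn v·cn u·dn u)/D = 0.4026569448647438/0.445228316743324 = 0.9043830540923955
cn(u+v) = (cn u·cn v − sn u·sn v·dn u·dn v)/D = -0.1899885227646247/0.445228316743324 = -0.4267215619938969
dn(u+v) = (dn u·dn v − m·sn u·sn v·cn u·cn v)/D = 0.2828795374429004/0.445228316743324 = 0.635358369638429

sn(u+v)=0.90438305 cn(u+v)=-0.42672156 dn(u+v)=0.63535837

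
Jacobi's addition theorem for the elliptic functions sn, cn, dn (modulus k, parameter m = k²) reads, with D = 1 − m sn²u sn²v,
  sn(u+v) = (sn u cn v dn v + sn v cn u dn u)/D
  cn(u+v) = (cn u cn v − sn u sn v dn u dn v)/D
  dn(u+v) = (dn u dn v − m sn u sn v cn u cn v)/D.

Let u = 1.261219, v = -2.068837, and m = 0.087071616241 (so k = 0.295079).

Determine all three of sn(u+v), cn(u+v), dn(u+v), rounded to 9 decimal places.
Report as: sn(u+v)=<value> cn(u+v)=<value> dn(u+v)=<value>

sn(u+v)=-0.717997096 cn(u+v)=0.696046097 dn(u+v)=0.977298754

sn u = 0.9458065057809134, cn u = 0.3247307401871574, dn u = 0.9602656353117147
sn v = -0.9035526304247757, cn v = -0.4284771219709036, dn v = 0.963801894585504
m = k² = 0.087071616241
D = 1 − m·sn²u·sn²v = 0.9364101048163144
sn(u+v) = (sn u·cn v·dn v + sn v·cn u·dn u)/D = -0.6723397361609049/0.9364101048163144 = -0.7179970962538797
cn(u+v) = (cn u·cn v − sn u·sn v·dn u·dn v)/D = 0.6517845990671962/0.9364101048163144 = 0.6960460974468551
dn(u+v) = (dn u·dn v − m·sn u·sn v·cn u·cn v)/D = 0.9151524289611415/0.9364101048163144 = 0.9772987543109194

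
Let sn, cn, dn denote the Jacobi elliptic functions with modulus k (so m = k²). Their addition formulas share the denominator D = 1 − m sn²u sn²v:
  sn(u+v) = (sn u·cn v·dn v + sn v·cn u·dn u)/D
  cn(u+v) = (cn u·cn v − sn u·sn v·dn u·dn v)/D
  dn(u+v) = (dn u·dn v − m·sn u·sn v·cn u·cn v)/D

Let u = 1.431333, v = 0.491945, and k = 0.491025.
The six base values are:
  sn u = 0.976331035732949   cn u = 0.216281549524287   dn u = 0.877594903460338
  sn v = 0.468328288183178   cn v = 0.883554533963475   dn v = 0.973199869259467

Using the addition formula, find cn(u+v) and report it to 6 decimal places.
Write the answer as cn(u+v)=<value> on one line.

m = k² = 0.241105550625
D = 1 − m·sn²u·sn²v = 0.949591684993277
cn(u+v) = (cn u·cn v − sn u·sn v·dn u·dn v)/D = -0.199423761765774/0.949591684993277 = -0.2100100126373641

cn(u+v)=-0.210010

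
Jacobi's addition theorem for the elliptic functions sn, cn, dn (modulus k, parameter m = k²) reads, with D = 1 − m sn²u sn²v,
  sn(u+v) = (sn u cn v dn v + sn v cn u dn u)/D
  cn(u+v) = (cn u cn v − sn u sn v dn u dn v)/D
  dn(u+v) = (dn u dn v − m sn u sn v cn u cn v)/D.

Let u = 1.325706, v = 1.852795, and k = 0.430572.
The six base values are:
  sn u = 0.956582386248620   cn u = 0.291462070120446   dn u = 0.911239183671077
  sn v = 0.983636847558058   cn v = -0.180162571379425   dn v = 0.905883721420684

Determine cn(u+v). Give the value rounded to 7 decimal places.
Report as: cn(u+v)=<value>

cn(u+v)=-0.9920596

m = k² = 0.185392247184
D = 1 − m·sn²u·sn²v = 0.8358632208892577
cn(u+v) = (cn u·cn v − sn u·sn v·dn u·dn v)/D = -0.8292261258141853/0.8358632208892577 = -0.9920595919174295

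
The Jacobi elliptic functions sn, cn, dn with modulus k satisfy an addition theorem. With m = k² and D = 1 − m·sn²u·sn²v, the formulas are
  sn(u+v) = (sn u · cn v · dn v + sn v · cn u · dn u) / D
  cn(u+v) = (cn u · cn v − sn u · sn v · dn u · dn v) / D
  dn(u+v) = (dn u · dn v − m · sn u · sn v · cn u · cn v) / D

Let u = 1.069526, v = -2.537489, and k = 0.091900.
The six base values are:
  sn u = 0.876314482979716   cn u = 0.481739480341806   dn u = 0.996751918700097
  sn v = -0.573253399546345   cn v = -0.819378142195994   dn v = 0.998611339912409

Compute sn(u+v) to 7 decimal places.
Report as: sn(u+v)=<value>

m = k² = 0.00844561
D = 1 − m·sn²u·sn²v = 0.9978687014996483
sn(u+v) = (sn u·cn v·dn v + sn v·cn u·dn u)/D = -0.9922976379521004/0.9978687014996483 = -0.9944170374928331

sn(u+v)=-0.9944170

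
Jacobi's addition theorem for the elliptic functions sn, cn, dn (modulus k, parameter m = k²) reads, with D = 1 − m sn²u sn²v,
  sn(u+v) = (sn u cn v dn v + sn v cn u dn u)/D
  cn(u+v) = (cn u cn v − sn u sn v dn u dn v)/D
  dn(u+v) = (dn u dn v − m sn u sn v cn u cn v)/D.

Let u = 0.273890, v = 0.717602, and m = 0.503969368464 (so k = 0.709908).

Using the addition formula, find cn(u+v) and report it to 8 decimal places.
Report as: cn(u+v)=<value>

cn(u+v)=0.60200893

sn u = 0.2688442980640296, cn u = 0.9631836498811944, dn u = 0.9816182947746089
sn v = 0.6364024741084579, cn v = 0.7713571746918762, dn v = 0.8921257305215359
m = k² = 0.503969368464
D = 1 − m·sn²u·sn²v = 0.9852473676612255
cn(u+v) = (cn u·cn v − sn u·sn v·dn u·dn v)/D = 0.5931277153125151/0.9852473676612255 = 0.6020089317472406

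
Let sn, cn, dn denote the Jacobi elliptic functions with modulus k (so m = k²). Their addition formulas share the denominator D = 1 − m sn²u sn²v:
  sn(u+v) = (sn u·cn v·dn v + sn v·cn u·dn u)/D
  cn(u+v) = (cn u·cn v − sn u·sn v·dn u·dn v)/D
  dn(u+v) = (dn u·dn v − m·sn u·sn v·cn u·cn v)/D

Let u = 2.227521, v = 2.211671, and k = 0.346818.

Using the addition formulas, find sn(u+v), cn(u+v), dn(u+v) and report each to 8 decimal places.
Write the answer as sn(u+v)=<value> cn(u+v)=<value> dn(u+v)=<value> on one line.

sn(u+v)=-0.92091557 cn(u+v)=-0.38976213 dn(u+v)=0.94762333

sn u = 0.8406492381897915, cn u = -0.5415799648536892, dn u = 0.9565548931760543
sn v = 0.8487597937817716, cn v = -0.528778604388949, dn v = 0.955693017784407
m = k² = 0.120282725124
D = 1 − m·sn²u·sn²v = 0.9387646078176824
sn(u+v) = (sn u·cn v·dn v + sn v·cn u·dn u)/D = -0.864522940057872/0.9387646078176824 = -0.9209155659027265
cn(u+v) = (cn u·cn v − sn u·sn v·dn u·dn v)/D = -0.3658948961174233/0.9387646078176824 = -0.3897621332018557
dn(u+v) = (dn u·dn v − m·sn u·sn v·cn u·cn v)/D = 0.8895952396969079/0.9387646078176824 = 0.9476233256864285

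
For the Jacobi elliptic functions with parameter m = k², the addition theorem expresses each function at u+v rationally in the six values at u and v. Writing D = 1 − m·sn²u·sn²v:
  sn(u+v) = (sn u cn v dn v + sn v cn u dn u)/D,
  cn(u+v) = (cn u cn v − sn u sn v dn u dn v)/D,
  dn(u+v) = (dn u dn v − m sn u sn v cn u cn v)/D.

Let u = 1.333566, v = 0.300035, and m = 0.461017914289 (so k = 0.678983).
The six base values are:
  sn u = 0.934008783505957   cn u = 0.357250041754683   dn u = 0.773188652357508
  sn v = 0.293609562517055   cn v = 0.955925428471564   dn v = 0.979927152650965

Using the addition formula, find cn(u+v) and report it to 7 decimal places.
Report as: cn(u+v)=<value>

cn(u+v)=0.1385289

m = k² = 0.461017914289
D = 1 − m·sn²u·sn²v = 0.9653294992520162
cn(u+v) = (cn u·cn v − sn u·sn v·dn u·dn v)/D = 0.1337259887963492/0.9653294992520162 = 0.1385288535157856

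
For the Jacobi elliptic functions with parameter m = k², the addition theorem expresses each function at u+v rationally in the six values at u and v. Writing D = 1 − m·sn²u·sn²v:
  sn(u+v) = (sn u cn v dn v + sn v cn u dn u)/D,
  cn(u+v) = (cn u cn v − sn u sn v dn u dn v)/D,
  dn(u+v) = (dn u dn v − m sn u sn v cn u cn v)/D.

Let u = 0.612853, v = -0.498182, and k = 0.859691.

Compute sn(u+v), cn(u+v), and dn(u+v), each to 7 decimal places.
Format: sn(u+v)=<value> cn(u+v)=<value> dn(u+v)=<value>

sn(u+v)=0.1142359 cn(u+v)=0.9934537 dn(u+v)=0.9951660

sn u = 0.5537083876341754, cn u = 0.8327106469017685, dn u = 0.8794354733787344
sn v = -0.4651432162933242, cn v = 0.8852354423182015, dn v = 0.9165677476639495
m = k² = 0.739068615481
D = 1 − m·sn²u·sn²v = 0.9509746900523585
sn(u+v) = (sn u·cn v·dn v + sn v·cn u·dn u)/D = 0.1086354600393286/0.9509746900523585 = 0.1142359109823916
cn(u+v) = (cn u·cn v − sn u·sn v·dn u·dn v)/D = 0.9447492778204293/0.9509746900523585 = 0.9934536509782543
dn(u+v) = (dn u·dn v − m·sn u·sn v·cn u·cn v)/D = 0.9463776319497803/0.9509746900523585 = 0.9951659511544676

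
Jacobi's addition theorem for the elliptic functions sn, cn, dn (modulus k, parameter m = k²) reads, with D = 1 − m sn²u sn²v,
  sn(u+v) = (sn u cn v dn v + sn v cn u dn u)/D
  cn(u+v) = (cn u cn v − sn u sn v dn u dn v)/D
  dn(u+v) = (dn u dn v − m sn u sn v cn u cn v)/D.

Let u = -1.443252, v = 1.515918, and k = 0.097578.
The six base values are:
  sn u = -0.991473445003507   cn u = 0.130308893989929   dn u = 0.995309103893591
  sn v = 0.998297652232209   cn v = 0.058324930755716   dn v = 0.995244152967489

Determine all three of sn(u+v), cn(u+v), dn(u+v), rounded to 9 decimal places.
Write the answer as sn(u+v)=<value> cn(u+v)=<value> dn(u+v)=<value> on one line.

m = k² = 0.009521466084
D = 1 − m·sn²u·sn²v = 0.9906720523963304
sn(u+v) = (sn u·cn v·dn v + sn v·cn u·dn u)/D = 0.07192423732724228/0.9906720523963304 = 0.07260145994152676
cn(u+v) = (cn u·cn v − sn u·sn v·dn u·dn v)/D = 0.988057700483151/0.9906720523963304 = 0.9973610319309447
dn(u+v) = (dn u·dn v − m·sn u·sn v·cn u·cn v)/D = 0.9906471924665474/0.9906720523963304 = 0.9999749059946499

sn(u+v)=0.072601460 cn(u+v)=0.997361032 dn(u+v)=0.999974906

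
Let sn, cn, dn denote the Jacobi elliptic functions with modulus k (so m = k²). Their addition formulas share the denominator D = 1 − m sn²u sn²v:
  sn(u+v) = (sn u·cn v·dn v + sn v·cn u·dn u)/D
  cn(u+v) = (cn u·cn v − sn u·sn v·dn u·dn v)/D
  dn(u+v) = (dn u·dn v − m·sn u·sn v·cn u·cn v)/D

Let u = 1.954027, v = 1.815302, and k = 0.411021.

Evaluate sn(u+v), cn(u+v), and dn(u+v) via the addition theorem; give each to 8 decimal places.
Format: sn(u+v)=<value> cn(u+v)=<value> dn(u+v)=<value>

sn u = 0.9601905850434855, cn u = -0.2793457363086987, dn u = 0.9188278798308134
sn v = 0.9878529402205025, cn v = -0.1553916616093296, dn v = 0.9138605018737353
m = k² = 0.168938262441
D = 1 − m·sn²u·sn²v = 0.8480056294326068
sn(u+v) = (sn u·cn v·dn v + sn v·cn u·dn u)/D = -0.389905970963326/0.8480056294326068 = -0.4597917247603754
cn(u+v) = (cn u·cn v − sn u·sn v·dn u·dn v)/D = -0.7530517122724957/0.8480056294326068 = -0.8880267844169337
dn(u+v) = (dn u·dn v − m·sn u·sn v·cn u·cn v)/D = 0.8327247004371091/0.8480056294326068 = 0.9819801561863191

sn(u+v)=-0.45979172 cn(u+v)=-0.88802678 dn(u+v)=0.98198016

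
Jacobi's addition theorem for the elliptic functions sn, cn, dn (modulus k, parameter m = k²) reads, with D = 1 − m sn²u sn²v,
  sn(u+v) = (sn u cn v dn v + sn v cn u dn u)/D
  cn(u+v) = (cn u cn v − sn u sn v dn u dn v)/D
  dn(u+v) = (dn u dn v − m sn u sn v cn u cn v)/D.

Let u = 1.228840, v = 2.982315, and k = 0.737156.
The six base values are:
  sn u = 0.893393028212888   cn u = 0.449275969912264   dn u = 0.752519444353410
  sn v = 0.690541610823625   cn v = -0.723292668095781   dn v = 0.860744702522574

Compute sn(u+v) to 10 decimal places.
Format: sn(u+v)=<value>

m = k² = 0.543398968336
D = 1 − m·sn²u·sn²v = 0.793184237895802
sn(u+v) = (sn u·cn v·dn v + sn v·cn u·dn u)/D = -0.3227355387265257/0.793184237895802 = -0.4068859708845127

sn(u+v)=-0.4068859709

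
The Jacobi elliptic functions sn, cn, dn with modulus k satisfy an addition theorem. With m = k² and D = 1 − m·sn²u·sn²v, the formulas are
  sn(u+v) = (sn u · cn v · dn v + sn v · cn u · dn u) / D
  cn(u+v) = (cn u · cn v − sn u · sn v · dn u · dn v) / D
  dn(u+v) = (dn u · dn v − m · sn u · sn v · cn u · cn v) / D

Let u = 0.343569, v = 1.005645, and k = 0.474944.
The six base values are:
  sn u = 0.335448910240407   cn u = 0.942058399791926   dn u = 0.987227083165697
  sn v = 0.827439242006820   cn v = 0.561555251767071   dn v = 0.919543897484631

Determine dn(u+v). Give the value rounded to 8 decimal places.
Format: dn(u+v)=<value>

m = k² = 0.225571803136
D = 1 − m·sn²u·sn²v = 0.982621599187919
dn(u+v) = (dn u·dn v − m·sn u·sn v·cn u·cn v)/D = 0.8746765576207771/0.982621599187919 = 0.8901458693190213

dn(u+v)=0.89014587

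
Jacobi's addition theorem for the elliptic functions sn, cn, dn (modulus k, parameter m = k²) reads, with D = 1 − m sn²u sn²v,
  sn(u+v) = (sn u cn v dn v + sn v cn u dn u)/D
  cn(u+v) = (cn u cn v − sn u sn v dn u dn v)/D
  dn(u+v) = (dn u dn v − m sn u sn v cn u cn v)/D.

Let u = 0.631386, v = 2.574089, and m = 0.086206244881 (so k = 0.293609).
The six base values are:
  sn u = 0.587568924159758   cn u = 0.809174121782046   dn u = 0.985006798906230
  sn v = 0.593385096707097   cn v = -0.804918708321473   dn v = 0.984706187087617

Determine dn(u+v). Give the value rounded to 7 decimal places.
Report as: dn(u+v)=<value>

dn(u+v)=0.9999977

m = k² = 0.086206244881
D = 1 − m·sn²u·sn²v = 0.9895207636994596
dn(u+v) = (dn u·dn v − m·sn u·sn v·cn u·cn v)/D = 0.989518479923491/0.9895207636994596 = 0.999997692038356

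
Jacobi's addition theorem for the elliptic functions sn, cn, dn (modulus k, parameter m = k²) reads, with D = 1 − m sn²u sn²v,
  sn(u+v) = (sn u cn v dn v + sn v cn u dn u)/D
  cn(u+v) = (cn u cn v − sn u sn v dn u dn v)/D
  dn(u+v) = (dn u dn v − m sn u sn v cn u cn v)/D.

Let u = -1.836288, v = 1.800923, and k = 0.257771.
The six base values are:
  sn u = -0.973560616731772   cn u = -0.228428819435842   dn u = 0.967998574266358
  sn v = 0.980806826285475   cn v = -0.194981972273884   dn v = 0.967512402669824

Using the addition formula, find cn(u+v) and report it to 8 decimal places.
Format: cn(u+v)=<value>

m = k² = 0.066445888441
D = 1 − m·sn²u·sn²v = 0.9394155643675722
cn(u+v) = (cn u·cn v − sn u·sn v·dn u·dn v)/D = 0.9388281862133541/0.9394155643675722 = 0.999374740874542

cn(u+v)=0.99937474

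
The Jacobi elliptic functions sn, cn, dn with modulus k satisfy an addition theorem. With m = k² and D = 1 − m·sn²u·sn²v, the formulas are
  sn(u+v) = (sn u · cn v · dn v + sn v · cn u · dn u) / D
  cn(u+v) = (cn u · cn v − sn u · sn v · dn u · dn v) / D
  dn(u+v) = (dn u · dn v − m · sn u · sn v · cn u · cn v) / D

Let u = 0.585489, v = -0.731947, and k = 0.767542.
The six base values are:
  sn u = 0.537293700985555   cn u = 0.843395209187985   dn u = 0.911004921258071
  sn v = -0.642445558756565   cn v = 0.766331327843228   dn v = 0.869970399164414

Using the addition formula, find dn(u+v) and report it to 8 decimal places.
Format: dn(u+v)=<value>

dn(u+v)=0.99373319

m = k² = 0.589120721764
D = 1 − m·sn²u·sn²v = 0.9298059243416791
dn(u+v) = (dn u·dn v − m·sn u·sn v·cn u·cn v)/D = 0.923979003972437/0.9298059243416791 = 0.9937331864460127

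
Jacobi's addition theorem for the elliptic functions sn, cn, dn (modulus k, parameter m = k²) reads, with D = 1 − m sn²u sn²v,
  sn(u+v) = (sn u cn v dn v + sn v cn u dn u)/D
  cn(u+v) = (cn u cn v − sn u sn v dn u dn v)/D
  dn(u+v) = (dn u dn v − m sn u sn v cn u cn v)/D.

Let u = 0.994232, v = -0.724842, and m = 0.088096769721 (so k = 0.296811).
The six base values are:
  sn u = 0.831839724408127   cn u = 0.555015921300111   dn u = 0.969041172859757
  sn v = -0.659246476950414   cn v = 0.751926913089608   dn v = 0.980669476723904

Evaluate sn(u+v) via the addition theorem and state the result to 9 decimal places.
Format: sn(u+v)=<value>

m = k² = 0.088096769721
D = 1 − m·sn²u·sn²v = 0.97350676865723
sn(u+v) = (sn u·cn v·dn v + sn v·cn u·dn u)/D = 0.2588270741425805/0.97350676865723 = 0.2658708521355058

sn(u+v)=0.265870852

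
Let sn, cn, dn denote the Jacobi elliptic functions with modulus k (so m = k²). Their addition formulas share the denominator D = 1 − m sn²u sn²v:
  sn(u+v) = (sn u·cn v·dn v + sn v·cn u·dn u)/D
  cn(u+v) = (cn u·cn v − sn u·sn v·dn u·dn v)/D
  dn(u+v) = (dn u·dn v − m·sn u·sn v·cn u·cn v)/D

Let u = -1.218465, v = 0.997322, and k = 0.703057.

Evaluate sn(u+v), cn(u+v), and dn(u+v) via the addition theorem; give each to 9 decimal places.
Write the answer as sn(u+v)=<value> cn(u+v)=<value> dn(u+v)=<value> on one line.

sn u = -0.8947952077806782, cn u = 0.4464768035774455, dn u = 0.7773308254910976
sn v = 0.8021406722545917, cn v = 0.5971351119428096, dn v = 0.82580851550301
m = k² = 0.494289145249
D = 1 − m·sn²u·sn²v = 0.7453583453787598
sn(u+v) = (sn u·cn v·dn v + sn v·cn u·dn u)/D = -0.1628496630910534/0.7453583453787598 = -0.218485060374953
cn(u+v) = (cn u·cn v − sn u·sn v·dn u·dn v)/D = 0.7273507065074543/0.7453583453787598 = 0.9758402934870814
dn(u+v) = (dn u·dn v − m·sn u·sn v·cn u·cn v)/D = 0.7365123954029867/0.7453583453787598 = 0.9881319501812542

sn(u+v)=-0.218485060 cn(u+v)=0.975840293 dn(u+v)=0.988131950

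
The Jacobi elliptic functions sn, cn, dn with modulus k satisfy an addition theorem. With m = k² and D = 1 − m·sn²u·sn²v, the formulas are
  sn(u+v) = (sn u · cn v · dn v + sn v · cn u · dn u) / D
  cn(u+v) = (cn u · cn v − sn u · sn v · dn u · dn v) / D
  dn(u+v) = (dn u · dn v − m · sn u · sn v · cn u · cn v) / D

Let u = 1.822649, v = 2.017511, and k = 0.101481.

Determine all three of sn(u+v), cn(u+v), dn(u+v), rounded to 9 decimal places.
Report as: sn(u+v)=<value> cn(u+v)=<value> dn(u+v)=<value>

sn u = 0.969764742510705, cn u = -0.2440416853390952, dn u = 0.9951456884790996
sn v = 0.9045367887269184, cn v = -0.4263955884382414, dn v = 0.9957780829424664
m = k² = 0.010298393361
D = 1 − m·sn²u·sn²v = 0.9920758127923176
sn(u+v) = (sn u·cn v·dn v + sn v·cn u·dn u)/D = -0.6314307498551174/0.9920758127923176 = -0.6364742912921937
cn(u+v) = (cn u·cn v − sn u·sn v·dn u·dn v)/D = -0.7651860077555925/0.9920758127923176 = -0.7712979168415404
dn(u+v) = (dn u·dn v − m·sn u·sn v·cn u·cn v)/D = 0.9900042421858711/0.9920758127923176 = 0.9979118827616452

sn(u+v)=-0.636474291 cn(u+v)=-0.771297917 dn(u+v)=0.997911883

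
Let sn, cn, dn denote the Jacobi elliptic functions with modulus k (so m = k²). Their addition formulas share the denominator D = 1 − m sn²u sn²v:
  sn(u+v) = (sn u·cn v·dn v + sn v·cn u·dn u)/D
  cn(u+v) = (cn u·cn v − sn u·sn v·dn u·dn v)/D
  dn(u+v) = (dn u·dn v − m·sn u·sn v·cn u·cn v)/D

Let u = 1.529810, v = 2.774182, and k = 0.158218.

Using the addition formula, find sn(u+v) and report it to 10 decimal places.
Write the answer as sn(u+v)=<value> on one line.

sn(u+v)=-0.9076589420

sn u = 0.9987344016987896, cn u = 0.05029507792379619, dn u = 0.9874362701770258
sn v = 0.3775212105376661, cn v = -0.9260009371454087, dn v = 0.9982145307219258
m = k² = 0.025032935524
D = 1 − m·sn²u·sn²v = 0.9964412743081267
sn(u+v) = (sn u·cn v·dn v + sn v·cn u·dn u)/D = -0.904428832779148/0.9964412743081267 = -0.9076589419754145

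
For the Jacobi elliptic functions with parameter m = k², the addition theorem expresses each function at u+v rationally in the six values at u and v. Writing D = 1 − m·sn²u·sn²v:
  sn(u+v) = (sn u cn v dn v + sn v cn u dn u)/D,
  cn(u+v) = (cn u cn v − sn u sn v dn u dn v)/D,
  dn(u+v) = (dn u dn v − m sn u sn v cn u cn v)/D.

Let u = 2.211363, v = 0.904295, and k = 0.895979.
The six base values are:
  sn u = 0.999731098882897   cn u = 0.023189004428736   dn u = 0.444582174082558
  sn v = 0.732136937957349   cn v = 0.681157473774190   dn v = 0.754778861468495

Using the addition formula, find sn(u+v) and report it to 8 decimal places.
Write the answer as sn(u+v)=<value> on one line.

sn(u+v)=0.91509442

m = k² = 0.802778368441
D = 1 − m·sn²u·sn²v = 0.5699225196768214
sn(u+v) = (sn u·cn v·dn v + sn v·cn u·dn u)/D = 0.5215329199457939/0.5699225196768214 = 0.9150944241359911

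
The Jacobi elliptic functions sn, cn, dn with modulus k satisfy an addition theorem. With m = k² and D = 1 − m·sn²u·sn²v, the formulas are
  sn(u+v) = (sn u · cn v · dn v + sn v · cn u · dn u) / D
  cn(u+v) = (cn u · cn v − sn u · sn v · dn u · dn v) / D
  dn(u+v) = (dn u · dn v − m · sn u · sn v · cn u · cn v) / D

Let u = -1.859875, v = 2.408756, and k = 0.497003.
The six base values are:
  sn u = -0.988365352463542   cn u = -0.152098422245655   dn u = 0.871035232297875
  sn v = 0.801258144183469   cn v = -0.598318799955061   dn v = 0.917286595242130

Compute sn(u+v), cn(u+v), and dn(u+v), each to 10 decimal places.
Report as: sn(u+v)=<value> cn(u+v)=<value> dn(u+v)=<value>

sn(u+v)=0.5162700195 cn(u+v)=0.8564258677 dn(u+v)=0.9665209399

m = k² = 0.247011982009
D = 1 − m·sn²u·sn²v = 0.8450833990986386
sn(u+v) = (sn u·cn v·dn v + sn v·cn u·dn u)/D = 0.4362912229619593/0.8450833990986386 = 0.5162700195357111
cn(u+v) = (cn u·cn v − sn u·sn v·dn u·dn v)/D = 0.7237512833829498/0.8450833990986386 = 0.8564258677367216
dn(u+v) = (dn u·dn v − m·sn u·sn v·cn u·cn v)/D = 0.816790801210207/0.8450833990986386 = 0.9665209399230794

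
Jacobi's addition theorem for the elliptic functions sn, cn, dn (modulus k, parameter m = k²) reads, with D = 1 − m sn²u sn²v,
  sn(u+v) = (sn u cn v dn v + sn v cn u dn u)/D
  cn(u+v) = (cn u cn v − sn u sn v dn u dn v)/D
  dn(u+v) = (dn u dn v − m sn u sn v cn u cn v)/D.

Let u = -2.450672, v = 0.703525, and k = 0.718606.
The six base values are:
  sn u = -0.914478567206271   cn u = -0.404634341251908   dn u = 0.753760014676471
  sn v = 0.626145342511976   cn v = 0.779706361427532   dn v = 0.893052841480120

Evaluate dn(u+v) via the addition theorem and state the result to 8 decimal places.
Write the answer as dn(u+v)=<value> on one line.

m = k² = 0.516394583236
D = 1 − m·sn²u·sn²v = 0.830691387893786
dn(u+v) = (dn u·dn v − m·sn u·sn v·cn u·cn v)/D = 0.5798598671153847/0.830691387893786 = 0.6980448763115465

dn(u+v)=0.69804488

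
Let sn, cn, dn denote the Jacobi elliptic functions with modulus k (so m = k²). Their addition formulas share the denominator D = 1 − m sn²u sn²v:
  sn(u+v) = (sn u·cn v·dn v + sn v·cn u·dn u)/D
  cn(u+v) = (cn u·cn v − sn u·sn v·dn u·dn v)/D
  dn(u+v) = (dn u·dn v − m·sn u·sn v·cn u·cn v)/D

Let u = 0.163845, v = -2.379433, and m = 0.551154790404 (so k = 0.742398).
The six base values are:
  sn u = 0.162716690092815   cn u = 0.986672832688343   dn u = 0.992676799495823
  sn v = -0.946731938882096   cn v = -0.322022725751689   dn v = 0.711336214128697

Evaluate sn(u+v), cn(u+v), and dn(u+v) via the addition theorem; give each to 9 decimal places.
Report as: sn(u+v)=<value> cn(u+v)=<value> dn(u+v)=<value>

sn(u+v)=-0.977329913 cn(u+v)=-0.211722085 dn(u+v)=0.688150716

m = k² = 0.551154790404
D = 1 − m·sn²u·sn²v = 0.9869204787809992
sn(u+v) = (sn u·cn v·dn v + sn v·cn u·dn u)/D = -0.9645469055566622/0.9869204787809992 = -0.9773299128902747
cn(u+v) = (cn u·cn v − sn u·sn v·dn u·dn v)/D = -0.2089528617137944/0.9869204787809992 = -0.2117220852199599
dn(u+v) = (dn u·dn v − m·sn u·sn v·cn u·cn v)/D = 0.6791500336288434/0.9869204787809992 = 0.6881507155142831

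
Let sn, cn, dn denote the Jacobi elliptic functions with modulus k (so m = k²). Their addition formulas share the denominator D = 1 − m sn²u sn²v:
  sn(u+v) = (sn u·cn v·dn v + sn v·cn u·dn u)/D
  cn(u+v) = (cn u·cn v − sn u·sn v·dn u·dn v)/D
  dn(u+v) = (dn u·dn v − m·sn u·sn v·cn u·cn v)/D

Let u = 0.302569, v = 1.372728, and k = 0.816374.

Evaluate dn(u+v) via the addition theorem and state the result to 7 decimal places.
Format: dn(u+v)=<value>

sn u = 0.2950965251907529, cn u = 0.9554674462378838, dn u = 0.9705476756793217
sn v = 0.9223589395394561, cn v = 0.3863340350676471, dn v = 0.6580321233756725
m = k² = 0.666466507876
D = 1 − m·sn²u·sn²v = 0.9506250756187646
dn(u+v) = (dn u·dn v − m·sn u·sn v·cn u·cn v)/D = 0.5716906526165828/0.9506250756187646 = 0.6013839391354869

dn(u+v)=0.6013839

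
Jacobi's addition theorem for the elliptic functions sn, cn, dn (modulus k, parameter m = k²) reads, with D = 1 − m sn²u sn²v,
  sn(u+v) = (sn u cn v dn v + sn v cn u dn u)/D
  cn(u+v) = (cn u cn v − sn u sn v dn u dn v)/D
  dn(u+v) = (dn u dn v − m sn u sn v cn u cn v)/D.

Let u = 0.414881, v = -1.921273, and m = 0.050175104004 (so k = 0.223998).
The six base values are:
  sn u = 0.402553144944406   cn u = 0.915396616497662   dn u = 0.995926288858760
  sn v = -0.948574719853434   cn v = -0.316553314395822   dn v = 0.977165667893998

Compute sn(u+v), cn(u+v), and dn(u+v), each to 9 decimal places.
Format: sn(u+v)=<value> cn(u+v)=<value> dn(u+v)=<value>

m = k² = 0.050175104004
D = 1 − m·sn²u·sn²v = 0.9926839305133307
sn(u+v) = (sn u·cn v·dn v + sn v·cn u·dn u)/D = -0.9893045596737518/0.9926839305133307 = -0.9965957232350569
cn(u+v) = (cn u·cn v − sn u·sn v·dn u·dn v)/D = 0.08184054073696831/0.9926839305133307 = 0.08244370460862343
dn(u+v) = (dn u·dn v − m·sn u·sn v·cn u·cn v)/D = 0.9676331081066356/0.9926839305133307 = 0.9747645533118069

sn(u+v)=-0.996595723 cn(u+v)=0.082443705 dn(u+v)=0.974764553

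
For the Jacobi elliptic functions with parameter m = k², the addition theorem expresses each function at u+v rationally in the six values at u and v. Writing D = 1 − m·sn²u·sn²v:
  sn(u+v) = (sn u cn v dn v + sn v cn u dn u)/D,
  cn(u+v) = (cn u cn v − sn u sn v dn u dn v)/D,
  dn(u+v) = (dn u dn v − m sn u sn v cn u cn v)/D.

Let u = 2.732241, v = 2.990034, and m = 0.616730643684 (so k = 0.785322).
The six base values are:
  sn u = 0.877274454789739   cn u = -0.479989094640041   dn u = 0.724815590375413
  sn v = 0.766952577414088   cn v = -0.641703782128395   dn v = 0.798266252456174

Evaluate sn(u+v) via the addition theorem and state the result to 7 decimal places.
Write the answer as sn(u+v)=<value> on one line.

sn(u+v)=-0.9936213

m = k² = 0.616730643684
D = 1 − m·sn²u·sn²v = 0.7208076480909443
sn(u+v) = (sn u·cn v·dn v + sn v·cn u·dn u)/D = -0.7162098013305996/0.7208076480909443 = -0.9936212569712294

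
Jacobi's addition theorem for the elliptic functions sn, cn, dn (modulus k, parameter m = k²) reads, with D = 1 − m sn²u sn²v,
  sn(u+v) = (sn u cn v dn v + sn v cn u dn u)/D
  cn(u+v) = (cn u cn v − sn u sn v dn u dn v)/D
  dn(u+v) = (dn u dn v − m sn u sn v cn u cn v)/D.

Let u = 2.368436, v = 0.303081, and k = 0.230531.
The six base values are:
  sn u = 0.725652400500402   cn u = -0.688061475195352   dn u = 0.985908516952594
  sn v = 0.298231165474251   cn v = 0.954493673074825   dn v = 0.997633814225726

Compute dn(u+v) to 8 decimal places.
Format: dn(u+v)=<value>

m = k² = 0.053144541961
D = 1 − m·sn²u·sn²v = 0.9975110166447831
dn(u+v) = (dn u·dn v − m·sn u·sn v·cn u·cn v)/D = 0.9911290419408516/0.9975110166447831 = 0.9936021010320288

dn(u+v)=0.99360210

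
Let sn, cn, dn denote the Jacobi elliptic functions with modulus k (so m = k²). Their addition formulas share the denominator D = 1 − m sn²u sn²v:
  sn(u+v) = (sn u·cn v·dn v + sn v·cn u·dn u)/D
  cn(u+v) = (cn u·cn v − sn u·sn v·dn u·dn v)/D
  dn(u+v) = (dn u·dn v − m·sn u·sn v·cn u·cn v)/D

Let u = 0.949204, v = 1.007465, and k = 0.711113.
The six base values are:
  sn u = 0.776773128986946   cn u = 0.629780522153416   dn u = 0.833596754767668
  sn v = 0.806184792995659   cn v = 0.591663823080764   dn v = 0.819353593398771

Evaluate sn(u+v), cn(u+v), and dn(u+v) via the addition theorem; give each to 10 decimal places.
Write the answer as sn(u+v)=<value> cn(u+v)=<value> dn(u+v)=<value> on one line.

sn(u+v)=0.9976354820 cn(u+v)=-0.0687273233 dn(u+v)=0.7047743333

m = k² = 0.505681698769
D = 1 − m·sn²u·sn²v = 0.8016944691689404
sn(u+v) = (sn u·cn v·dn v + sn v·cn u·dn u)/D = 0.7997988481994462/0.8016944691689404 = 0.9976354820416072
cn(u+v) = (cn u·cn v − sn u·sn v·dn u·dn v)/D = -0.05509831499155209/0.8016944691689404 = -0.06872732332638966
dn(u+v) = (dn u·dn v − m·sn u·sn v·cn u·cn v)/D = 0.5650136850358013/0.8016944691689404 = 0.7047743333211601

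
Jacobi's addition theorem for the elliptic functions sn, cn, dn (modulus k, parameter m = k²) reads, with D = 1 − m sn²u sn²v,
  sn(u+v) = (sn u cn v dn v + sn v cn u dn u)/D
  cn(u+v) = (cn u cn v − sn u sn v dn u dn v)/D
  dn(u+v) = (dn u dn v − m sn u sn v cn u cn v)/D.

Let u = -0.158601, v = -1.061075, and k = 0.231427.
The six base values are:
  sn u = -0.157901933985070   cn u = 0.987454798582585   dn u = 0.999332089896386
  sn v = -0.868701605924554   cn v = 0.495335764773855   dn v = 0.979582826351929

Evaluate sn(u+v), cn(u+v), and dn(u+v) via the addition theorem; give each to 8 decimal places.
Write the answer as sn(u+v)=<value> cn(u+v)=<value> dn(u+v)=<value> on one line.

m = k² = 0.053558456329
D = 1 − m·sn²u·sn²v = 0.9989922699747596
sn(u+v) = (sn u·cn v·dn v + sn v·cn u·dn u)/D = -0.9338481903429498/0.9989922699747596 = -0.9347902065013419
cn(u+v) = (cn u·cn v − sn u·sn v·dn u·dn v)/D = 0.3548423774896689/0.9989922699747596 = 0.3552003235206558
dn(u+v) = (dn u·dn v − m·sn u·sn v·cn u·cn v)/D = 0.975335173997248/0.9989922699747596 = 0.9763190400080781

sn(u+v)=-0.93479021 cn(u+v)=0.35520032 dn(u+v)=0.97631904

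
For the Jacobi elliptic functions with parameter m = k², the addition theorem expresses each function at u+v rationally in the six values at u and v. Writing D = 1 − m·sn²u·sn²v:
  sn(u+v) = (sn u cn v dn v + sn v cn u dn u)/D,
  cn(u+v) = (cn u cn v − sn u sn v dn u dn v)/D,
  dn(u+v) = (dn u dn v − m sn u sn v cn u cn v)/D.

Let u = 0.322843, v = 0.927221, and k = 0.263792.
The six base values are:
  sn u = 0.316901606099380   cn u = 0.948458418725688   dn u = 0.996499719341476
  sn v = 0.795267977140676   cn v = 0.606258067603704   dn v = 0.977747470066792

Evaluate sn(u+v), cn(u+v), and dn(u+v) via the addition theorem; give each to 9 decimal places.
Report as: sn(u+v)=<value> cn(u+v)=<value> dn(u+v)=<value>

sn(u+v)=0.943658074 cn(u+v)=0.330922104 dn(u+v)=0.968521620

m = k² = 0.069586219264
D = 1 − m·sn²u·sn²v = 0.9955802356753506
sn(u+v) = (sn u·cn v·dn v + sn v·cn u·dn u)/D = 0.9394873280559357/0.9955802356753506 = 0.9436580743476046
cn(u+v) = (cn u·cn v − sn u·sn v·dn u·dn v)/D = 0.3294595059938403/0.9955802356753506 = 0.3309221037020205
dn(u+v) = (dn u·dn v − m·sn u·sn v·cn u·cn v)/D = 0.9642409827696279/0.9955802356753506 = 0.9685216200736812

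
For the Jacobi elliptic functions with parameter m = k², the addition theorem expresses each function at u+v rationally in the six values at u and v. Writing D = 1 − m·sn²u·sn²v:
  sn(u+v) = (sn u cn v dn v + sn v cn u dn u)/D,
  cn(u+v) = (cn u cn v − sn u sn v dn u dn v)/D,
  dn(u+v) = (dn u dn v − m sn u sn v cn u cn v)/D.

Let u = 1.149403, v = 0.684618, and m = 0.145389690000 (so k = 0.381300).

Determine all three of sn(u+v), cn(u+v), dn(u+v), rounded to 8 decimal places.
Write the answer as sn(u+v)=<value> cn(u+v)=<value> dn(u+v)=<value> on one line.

sn(u+v)=0.98276465 cn(u+v)=-0.18486115 dn(u+v)=0.92713473

sn u = 0.9006275802611398, cn u = 0.4345917183667496, dn u = 0.9391858469855389
sn v = 0.6268898621482063, cn v = 0.7791078877381508, dn v = 0.971011418564765
m = k² = 0.14538969
D = 1 − m·sn²u·sn²v = 0.9536546049342031
sn(u+v) = (sn u·cn v·dn v + sn v·cn u·dn u)/D = 0.9372180335396812/0.9536546049342031 = 0.9827646494763626
cn(u+v) = (cn u·cn v − sn u·sn v·dn u·dn v)/D = -0.1762936842890978/0.9536546049342031 = -0.1848611471878344
dn(u+v) = (dn u·dn v − m·sn u·sn v·cn u·cn v)/D = 0.8841663035775053/0.9536546049342031 = 0.9271347288660215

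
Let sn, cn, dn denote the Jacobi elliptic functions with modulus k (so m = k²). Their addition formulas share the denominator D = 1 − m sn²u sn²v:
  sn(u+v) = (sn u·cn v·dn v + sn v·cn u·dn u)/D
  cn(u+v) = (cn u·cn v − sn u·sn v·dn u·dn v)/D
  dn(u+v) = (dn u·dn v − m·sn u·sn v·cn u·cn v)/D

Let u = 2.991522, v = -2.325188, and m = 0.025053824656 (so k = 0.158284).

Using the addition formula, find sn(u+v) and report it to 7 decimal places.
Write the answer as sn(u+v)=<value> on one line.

sn(u+v)=0.6172198

sn u = 0.1691919099060095, cn u = -0.9855831256785786, dn u = 0.9996413415126501
sn v = -0.7407874835843998, cn v = -0.6717394615211262, dn v = 0.9931018630824255
m = k² = 0.025053824656
D = 1 − m·sn²u·sn²v = 0.999606431355344
sn(u+v) = (sn u·cn v·dn v + sn v·cn u·dn u)/D = 0.6169768949218996/0.999606431355344 = 0.6172198132872699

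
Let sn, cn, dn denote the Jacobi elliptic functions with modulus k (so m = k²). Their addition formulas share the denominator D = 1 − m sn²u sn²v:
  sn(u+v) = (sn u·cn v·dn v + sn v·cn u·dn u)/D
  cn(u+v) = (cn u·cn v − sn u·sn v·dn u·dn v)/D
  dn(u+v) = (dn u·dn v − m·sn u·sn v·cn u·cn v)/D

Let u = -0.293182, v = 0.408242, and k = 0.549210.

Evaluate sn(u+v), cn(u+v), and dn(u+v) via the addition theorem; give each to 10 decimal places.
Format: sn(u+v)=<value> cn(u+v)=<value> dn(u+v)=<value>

sn(u+v)=0.1147304369 cn(u+v)=0.9933966614 dn(u+v)=0.9980128260

sn u = -0.2878089678343661, cn u = 0.957687839556354, dn u = 0.9874282988938124
sn v = 0.3939645032914005, cn v = 0.9191256552541443, dn v = 0.976311604909972
m = k² = 0.3016316241
D = 1 − m·sn²u·sn²v = 0.996122072346082
sn(u+v) = (sn u·cn v·dn v + sn v·cn u·dn u)/D = 0.1142855206137977/0.996122072346082 = 0.1147304369479844
cn(u+v) = (cn u·cn v − sn u·sn v·dn u·dn v)/D = 0.9895443409939174/0.996122072346082 = 0.9933966613783864
dn(u+v) = (dn u·dn v − m·sn u·sn v·cn u·cn v)/D = 0.9941426044647912/0.996122072346082 = 0.9980128260017081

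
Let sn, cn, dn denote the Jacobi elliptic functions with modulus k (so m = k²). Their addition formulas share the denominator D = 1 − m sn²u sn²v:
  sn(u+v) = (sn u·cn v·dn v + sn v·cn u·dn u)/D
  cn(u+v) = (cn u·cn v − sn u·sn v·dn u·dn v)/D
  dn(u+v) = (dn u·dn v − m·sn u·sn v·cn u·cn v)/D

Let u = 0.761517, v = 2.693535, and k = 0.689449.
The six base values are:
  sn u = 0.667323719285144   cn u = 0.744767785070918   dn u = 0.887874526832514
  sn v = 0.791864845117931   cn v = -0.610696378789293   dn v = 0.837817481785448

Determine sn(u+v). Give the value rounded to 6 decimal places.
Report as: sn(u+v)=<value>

m = k² = 0.475339923601
D = 1 − m·sn²u·sn²v = 0.8672668072298813
sn(u+v) = (sn u·cn v·dn v + sn v·cn u·dn u)/D = 0.1821912366652126/0.8672668072298813 = 0.2100751869509982

sn(u+v)=0.210075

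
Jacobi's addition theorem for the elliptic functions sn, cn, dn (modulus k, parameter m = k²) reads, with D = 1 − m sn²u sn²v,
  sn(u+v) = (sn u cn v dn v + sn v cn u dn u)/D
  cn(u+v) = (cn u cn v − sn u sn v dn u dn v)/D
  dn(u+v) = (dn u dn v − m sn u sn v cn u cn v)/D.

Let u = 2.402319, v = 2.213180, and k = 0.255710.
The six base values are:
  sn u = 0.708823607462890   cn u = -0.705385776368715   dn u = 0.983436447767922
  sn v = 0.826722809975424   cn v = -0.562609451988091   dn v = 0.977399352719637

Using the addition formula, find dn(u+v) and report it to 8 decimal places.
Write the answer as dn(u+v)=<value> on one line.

m = k² = 0.0653876041
D = 1 − m·sn²u·sn²v = 0.9775461089087
dn(u+v) = (dn u·dn v − m·sn u·sn v·cn u·cn v)/D = 0.9460037184215962/0.9775461089087 = 0.9677330918719356

dn(u+v)=0.96773309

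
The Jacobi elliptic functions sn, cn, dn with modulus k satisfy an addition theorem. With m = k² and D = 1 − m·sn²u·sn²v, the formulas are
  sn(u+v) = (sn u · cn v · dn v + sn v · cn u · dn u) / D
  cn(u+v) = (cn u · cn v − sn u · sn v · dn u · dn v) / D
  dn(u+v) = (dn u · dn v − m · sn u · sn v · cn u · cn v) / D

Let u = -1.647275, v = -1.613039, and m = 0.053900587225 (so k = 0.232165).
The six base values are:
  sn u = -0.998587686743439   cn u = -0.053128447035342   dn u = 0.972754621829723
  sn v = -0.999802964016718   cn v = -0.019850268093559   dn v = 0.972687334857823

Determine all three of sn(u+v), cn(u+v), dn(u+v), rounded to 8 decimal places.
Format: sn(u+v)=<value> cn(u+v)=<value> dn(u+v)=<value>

m = k² = 0.053900587225
D = 1 − m·sn²u·sn²v = 0.9462727329601033
sn(u+v) = (sn u·cn v·dn v + sn v·cn u·dn u)/D = 0.07095159467533945/0.9462727329601033 = 0.07498006885751711
cn(u+v) = (cn u·cn v − sn u·sn v·dn u·dn v)/D = -0.9436090060808074/0.9462727329601033 = -0.9971850326163756
dn(u+v) = (dn u·dn v − m·sn u·sn v·cn u·cn v)/D = 0.9461293477352865/0.9462727329601033 = 0.9998484736801322

sn(u+v)=0.07498007 cn(u+v)=-0.99718503 dn(u+v)=0.99984847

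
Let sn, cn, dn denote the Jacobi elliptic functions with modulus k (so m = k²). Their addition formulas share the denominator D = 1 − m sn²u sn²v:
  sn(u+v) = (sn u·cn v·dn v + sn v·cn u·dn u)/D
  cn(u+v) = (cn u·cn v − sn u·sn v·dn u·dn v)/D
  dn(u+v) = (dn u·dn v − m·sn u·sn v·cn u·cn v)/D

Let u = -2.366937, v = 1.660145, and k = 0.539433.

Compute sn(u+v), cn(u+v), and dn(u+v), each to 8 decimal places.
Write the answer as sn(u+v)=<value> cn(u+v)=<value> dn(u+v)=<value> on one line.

sn u = -0.8444296546072643, cn u = -0.5356664619143672, dn u = 0.8902290181173529
sn v = 0.9991656616266512, cn v = 0.04084091852758029, dn v = 0.8423166867593294
m = k² = 0.290987961489
D = 1 − m·sn²u·sn²v = 0.7928537978268306
sn(u+v) = (sn u·cn v·dn v + sn v·cn u·dn u)/D = -0.5055171746899977/0.7928537978268306 = -0.637591919311723
cn(u+v) = (cn u·cn v − sn u·sn v·dn u·dn v)/D = 0.6107941804093022/0.7928537978268306 = 0.770374288530188
dn(u+v) = (dn u·dn v − m·sn u·sn v·cn u·cn v)/D = 0.7444836233889779/0.7928537978268306 = 0.9389923153922795

sn(u+v)=-0.63759192 cn(u+v)=0.77037429 dn(u+v)=0.93899232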